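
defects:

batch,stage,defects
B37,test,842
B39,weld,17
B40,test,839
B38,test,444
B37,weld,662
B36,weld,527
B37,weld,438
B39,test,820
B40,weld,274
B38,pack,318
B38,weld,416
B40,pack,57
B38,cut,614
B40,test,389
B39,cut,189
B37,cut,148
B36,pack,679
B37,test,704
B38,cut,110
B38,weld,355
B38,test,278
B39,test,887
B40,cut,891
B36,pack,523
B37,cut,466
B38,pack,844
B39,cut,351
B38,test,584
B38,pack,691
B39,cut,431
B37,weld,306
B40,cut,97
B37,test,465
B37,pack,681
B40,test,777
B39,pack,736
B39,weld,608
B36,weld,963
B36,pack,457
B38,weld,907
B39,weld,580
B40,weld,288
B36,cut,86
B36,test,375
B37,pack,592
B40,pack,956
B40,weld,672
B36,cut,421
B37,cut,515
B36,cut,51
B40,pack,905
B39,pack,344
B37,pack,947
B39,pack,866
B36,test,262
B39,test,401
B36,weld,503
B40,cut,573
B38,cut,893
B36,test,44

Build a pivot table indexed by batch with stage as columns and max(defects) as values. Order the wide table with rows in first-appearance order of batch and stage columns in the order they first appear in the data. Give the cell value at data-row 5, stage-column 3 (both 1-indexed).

With rows in first-appearance order of batch, row 5 is batch=B36. stage columns in first-appearance order: test, weld, pack, cut; column 3 is pack.
Long rows with batch=B36, stage=pack: max(679, 523, 457) = 679.

679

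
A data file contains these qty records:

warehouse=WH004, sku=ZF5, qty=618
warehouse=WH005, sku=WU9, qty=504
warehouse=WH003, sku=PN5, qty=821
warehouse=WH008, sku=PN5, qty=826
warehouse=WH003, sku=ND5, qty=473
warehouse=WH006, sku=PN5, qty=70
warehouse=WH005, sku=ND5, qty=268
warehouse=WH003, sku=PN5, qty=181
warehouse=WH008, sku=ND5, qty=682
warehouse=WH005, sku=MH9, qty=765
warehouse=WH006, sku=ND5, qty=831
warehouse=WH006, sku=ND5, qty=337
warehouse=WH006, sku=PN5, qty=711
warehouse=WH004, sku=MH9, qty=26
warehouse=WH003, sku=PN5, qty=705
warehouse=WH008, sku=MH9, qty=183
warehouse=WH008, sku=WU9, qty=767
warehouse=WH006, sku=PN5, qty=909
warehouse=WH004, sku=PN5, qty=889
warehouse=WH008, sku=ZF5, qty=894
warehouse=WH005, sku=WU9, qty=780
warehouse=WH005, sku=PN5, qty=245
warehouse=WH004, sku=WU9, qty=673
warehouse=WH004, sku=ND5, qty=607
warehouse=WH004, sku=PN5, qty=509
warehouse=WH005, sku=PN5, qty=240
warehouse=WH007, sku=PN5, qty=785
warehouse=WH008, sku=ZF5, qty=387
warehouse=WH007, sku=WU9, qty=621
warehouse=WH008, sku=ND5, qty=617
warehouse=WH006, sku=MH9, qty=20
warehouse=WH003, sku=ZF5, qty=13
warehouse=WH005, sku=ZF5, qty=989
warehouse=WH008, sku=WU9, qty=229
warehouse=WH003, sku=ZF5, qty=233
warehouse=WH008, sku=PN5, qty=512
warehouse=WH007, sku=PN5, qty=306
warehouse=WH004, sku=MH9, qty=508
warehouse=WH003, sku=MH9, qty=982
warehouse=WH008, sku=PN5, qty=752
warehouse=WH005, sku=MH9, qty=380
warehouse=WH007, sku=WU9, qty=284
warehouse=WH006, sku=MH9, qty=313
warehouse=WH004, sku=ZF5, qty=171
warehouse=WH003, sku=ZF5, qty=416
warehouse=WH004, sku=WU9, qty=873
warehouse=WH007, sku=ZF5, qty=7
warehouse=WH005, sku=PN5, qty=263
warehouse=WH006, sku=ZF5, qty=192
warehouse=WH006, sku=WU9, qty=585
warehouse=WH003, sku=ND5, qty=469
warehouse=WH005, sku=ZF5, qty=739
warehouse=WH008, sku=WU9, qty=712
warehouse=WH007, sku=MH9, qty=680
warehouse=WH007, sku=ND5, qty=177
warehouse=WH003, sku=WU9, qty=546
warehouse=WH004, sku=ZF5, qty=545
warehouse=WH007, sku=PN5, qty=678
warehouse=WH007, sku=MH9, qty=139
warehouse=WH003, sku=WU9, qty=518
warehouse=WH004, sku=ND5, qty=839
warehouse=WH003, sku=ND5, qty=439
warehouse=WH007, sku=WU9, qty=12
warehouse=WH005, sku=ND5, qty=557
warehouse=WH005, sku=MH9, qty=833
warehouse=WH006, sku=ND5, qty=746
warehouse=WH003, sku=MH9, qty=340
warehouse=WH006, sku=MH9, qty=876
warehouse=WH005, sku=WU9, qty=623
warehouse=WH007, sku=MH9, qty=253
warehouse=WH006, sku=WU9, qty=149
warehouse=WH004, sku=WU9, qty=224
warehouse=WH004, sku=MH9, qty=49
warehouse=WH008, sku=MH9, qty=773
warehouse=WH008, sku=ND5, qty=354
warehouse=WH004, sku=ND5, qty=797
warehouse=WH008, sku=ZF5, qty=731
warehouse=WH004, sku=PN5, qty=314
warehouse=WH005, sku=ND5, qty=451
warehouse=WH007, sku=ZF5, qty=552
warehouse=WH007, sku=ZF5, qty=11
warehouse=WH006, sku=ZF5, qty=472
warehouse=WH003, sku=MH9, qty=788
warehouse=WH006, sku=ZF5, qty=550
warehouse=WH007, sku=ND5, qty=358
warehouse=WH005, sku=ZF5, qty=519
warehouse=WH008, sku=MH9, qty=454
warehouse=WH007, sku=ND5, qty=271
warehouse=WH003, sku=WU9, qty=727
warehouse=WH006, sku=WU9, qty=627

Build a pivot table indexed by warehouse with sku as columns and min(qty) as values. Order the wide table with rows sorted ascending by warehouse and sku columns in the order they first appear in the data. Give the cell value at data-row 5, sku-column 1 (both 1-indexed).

With rows sorted ascending by warehouse, row 5 is warehouse=WH007. sku columns in first-appearance order: ZF5, WU9, PN5, ND5, MH9; column 1 is ZF5.
Long rows with warehouse=WH007, sku=ZF5: min(7, 552, 11) = 7.

7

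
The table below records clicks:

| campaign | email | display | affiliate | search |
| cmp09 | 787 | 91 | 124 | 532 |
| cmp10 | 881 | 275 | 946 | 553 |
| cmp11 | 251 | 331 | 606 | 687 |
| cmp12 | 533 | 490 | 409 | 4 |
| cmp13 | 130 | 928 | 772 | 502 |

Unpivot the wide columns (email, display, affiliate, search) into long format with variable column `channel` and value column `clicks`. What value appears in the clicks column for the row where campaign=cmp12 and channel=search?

Unpivoting turns each (campaign, wide-column) pair into one long row.
The wide cell at row cmp12, column search holds 4, so the long row (cmp12, search) has clicks=4.

4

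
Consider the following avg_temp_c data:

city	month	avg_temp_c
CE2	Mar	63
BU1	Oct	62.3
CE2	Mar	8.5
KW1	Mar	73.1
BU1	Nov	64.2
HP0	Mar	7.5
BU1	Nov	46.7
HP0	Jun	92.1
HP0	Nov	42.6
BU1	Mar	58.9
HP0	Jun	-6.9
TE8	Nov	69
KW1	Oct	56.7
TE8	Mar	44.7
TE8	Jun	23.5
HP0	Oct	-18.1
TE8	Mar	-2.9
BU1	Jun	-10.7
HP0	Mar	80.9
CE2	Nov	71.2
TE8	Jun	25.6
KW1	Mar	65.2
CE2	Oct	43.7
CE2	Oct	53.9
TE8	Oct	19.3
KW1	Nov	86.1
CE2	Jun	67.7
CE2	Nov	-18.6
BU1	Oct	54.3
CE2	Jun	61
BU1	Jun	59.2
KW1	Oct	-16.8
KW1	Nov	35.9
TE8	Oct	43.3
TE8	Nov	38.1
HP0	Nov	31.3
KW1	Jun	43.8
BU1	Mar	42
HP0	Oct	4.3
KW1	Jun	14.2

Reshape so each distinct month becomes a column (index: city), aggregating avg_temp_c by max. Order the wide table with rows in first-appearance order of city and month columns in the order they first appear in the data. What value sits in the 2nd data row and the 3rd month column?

With rows in first-appearance order of city, row 2 is city=BU1. month columns in first-appearance order: Mar, Oct, Nov, Jun; column 3 is Nov.
Long rows with city=BU1, month=Nov: max(64.2, 46.7) = 64.2.

64.2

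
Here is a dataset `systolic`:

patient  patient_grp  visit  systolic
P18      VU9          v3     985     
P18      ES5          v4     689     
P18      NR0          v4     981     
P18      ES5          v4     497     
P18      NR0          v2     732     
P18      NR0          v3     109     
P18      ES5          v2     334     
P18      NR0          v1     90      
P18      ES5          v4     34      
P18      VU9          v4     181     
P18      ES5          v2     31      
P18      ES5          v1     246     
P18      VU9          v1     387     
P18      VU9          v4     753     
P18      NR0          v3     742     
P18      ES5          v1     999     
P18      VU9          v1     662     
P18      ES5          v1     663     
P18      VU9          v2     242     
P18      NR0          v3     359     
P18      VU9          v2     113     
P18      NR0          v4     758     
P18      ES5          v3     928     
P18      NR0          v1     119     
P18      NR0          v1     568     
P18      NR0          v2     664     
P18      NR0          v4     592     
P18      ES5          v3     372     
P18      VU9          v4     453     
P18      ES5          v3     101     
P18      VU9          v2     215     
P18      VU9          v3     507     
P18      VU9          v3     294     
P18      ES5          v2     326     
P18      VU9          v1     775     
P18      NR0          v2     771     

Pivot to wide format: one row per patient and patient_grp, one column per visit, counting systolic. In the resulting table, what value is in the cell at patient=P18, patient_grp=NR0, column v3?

Rows with patient=P18, patient_grp=NR0 and visit=v3: systolic values are 109, 742, 359.
3 rows match — count = 3.

3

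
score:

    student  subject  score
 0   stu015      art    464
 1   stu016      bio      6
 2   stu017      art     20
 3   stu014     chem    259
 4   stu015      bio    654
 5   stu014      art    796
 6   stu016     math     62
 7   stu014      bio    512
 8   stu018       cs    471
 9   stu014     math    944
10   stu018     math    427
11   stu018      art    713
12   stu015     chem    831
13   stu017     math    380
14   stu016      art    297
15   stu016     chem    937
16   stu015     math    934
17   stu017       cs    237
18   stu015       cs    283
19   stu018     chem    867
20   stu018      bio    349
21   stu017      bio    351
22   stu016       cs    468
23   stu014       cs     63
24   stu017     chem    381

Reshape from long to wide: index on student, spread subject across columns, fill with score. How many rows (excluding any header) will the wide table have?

5 distinct student values → 5 rows.

5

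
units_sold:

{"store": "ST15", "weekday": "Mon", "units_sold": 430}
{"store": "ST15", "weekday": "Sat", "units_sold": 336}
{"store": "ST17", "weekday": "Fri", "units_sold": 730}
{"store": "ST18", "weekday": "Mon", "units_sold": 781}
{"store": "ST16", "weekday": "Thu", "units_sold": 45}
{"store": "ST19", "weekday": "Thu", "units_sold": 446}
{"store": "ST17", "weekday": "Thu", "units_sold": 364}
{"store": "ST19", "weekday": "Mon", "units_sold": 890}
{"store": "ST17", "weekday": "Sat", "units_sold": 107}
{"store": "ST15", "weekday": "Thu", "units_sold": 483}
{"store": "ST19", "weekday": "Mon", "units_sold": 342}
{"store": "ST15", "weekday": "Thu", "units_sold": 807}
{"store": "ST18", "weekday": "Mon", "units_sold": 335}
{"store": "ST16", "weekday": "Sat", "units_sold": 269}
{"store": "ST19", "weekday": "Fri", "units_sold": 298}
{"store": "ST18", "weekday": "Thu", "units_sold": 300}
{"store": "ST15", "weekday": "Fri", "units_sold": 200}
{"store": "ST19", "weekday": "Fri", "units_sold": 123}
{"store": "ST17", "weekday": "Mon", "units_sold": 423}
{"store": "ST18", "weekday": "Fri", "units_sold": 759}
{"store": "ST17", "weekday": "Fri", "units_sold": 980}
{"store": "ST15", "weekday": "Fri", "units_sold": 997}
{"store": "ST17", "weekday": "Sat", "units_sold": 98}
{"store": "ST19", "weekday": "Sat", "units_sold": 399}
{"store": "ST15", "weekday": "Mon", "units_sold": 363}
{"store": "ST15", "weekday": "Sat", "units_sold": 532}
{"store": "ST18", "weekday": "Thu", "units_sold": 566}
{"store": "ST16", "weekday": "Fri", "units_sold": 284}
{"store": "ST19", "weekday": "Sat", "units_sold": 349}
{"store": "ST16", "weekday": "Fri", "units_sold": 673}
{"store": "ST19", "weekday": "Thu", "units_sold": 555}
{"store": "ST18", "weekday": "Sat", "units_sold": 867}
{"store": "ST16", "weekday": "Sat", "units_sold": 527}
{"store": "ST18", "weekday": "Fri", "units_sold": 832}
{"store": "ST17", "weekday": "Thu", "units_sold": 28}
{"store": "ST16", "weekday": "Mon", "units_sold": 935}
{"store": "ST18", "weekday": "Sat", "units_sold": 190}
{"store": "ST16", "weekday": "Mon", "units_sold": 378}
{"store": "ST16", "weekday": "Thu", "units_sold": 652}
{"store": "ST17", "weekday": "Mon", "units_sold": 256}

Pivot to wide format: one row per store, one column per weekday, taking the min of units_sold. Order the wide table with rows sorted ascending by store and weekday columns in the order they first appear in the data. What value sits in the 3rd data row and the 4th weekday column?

With rows sorted ascending by store, row 3 is store=ST17. weekday columns in first-appearance order: Mon, Sat, Fri, Thu; column 4 is Thu.
Long rows with store=ST17, weekday=Thu: min(364, 28) = 28.

28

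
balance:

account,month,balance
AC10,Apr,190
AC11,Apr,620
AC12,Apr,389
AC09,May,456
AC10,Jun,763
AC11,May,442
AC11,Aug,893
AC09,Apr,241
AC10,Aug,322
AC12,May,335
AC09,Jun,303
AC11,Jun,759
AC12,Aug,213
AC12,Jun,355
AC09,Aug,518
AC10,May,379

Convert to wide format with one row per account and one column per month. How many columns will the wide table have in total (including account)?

5

1 column for account plus 4 distinct month values → 5 columns.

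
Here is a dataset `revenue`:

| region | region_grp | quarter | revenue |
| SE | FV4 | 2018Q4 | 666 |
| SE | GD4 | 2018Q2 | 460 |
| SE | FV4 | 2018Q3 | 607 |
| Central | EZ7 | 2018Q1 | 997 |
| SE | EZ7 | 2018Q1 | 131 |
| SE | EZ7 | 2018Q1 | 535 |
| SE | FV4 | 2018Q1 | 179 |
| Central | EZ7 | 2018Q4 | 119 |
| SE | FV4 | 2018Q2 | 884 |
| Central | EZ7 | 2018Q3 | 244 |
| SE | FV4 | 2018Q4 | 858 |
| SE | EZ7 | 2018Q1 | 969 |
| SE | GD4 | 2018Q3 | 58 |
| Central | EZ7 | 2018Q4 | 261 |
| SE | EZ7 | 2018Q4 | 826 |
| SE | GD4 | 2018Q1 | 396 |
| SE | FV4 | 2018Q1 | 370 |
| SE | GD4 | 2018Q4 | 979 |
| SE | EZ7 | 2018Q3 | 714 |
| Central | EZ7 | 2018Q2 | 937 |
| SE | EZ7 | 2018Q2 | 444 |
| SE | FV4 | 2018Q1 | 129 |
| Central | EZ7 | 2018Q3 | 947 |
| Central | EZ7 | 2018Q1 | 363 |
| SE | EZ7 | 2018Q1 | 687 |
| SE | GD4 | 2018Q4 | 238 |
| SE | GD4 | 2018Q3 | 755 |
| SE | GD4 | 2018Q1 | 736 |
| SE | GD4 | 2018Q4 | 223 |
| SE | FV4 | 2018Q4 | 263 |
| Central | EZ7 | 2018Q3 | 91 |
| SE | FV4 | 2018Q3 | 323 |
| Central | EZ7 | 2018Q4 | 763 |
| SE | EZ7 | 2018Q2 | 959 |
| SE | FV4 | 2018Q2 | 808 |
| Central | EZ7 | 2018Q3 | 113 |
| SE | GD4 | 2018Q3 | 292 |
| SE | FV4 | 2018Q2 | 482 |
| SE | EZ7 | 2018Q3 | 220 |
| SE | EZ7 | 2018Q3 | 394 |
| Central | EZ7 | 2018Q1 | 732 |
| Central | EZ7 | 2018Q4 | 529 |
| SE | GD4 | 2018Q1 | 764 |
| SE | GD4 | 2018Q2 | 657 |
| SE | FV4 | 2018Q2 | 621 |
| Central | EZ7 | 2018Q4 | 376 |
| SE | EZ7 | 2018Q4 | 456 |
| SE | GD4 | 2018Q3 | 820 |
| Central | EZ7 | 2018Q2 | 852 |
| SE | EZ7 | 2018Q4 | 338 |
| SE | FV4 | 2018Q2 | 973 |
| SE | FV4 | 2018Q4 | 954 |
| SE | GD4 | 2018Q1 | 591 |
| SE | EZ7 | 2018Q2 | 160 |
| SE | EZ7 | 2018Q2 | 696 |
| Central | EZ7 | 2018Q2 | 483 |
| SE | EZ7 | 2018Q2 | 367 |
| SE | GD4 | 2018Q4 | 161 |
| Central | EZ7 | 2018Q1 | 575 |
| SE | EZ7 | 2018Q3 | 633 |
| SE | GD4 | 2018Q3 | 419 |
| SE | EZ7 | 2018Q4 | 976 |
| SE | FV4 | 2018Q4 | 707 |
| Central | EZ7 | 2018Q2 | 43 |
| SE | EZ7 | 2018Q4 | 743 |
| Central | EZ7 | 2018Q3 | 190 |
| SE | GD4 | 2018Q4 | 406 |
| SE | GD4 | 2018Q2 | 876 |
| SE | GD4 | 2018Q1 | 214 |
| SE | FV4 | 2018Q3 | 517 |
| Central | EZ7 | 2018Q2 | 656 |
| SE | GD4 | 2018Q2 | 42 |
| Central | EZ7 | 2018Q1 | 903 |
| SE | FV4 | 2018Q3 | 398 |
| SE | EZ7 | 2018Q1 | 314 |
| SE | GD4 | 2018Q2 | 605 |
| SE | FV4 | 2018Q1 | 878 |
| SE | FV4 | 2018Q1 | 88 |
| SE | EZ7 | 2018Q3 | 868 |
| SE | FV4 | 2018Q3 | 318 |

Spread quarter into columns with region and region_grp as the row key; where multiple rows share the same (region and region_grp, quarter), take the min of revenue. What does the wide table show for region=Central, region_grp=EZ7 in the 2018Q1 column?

363

Rows with region=Central, region_grp=EZ7 and quarter=2018Q1: revenue values are 997, 363, 732, 575, 903.
min(997, 363, 732, 575, 903) = 363.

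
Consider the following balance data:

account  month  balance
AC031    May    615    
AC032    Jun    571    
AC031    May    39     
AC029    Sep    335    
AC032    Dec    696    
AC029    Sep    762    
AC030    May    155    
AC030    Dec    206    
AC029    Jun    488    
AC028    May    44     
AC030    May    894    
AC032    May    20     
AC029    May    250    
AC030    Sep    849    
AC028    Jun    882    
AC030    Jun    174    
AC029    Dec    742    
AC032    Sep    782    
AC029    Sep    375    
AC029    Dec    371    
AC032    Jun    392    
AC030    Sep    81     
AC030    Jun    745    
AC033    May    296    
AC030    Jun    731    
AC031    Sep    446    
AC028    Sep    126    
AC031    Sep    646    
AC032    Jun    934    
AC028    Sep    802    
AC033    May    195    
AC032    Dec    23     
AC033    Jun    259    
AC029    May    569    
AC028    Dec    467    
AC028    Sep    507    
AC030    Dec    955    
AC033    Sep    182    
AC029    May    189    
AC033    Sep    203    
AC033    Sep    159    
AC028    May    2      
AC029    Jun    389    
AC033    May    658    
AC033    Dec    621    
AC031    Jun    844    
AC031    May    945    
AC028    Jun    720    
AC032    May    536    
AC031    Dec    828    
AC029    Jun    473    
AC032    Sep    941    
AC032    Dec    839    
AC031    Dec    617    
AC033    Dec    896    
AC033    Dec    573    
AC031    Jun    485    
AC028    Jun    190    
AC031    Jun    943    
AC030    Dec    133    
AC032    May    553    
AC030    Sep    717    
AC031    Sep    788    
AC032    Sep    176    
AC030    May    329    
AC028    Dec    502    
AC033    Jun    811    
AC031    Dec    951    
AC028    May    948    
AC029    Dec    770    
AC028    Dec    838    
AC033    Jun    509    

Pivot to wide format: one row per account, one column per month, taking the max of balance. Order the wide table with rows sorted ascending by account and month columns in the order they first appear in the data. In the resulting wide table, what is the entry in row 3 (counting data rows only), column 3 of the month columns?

849

With rows sorted ascending by account, row 3 is account=AC030. month columns in first-appearance order: May, Jun, Sep, Dec; column 3 is Sep.
Long rows with account=AC030, month=Sep: max(849, 81, 717) = 849.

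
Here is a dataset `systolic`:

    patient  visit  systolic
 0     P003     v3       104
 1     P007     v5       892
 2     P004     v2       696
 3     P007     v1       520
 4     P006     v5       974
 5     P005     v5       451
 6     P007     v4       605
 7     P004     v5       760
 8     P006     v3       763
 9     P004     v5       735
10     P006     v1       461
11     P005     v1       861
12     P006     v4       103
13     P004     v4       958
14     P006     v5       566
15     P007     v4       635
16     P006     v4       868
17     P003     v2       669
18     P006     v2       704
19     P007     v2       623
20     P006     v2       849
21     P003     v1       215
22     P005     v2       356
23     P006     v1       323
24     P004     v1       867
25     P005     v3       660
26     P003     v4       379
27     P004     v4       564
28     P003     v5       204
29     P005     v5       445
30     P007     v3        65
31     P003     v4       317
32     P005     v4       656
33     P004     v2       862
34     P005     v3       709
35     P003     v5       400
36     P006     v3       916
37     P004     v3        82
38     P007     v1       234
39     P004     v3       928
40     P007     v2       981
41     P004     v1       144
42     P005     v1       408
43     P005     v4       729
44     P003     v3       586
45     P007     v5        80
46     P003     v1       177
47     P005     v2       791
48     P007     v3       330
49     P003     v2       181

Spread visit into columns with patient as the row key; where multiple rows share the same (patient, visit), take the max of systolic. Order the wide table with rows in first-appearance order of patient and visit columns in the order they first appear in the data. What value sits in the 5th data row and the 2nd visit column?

With rows in first-appearance order of patient, row 5 is patient=P005. visit columns in first-appearance order: v3, v5, v2, v1, v4; column 2 is v5.
Long rows with patient=P005, visit=v5: max(451, 445) = 451.

451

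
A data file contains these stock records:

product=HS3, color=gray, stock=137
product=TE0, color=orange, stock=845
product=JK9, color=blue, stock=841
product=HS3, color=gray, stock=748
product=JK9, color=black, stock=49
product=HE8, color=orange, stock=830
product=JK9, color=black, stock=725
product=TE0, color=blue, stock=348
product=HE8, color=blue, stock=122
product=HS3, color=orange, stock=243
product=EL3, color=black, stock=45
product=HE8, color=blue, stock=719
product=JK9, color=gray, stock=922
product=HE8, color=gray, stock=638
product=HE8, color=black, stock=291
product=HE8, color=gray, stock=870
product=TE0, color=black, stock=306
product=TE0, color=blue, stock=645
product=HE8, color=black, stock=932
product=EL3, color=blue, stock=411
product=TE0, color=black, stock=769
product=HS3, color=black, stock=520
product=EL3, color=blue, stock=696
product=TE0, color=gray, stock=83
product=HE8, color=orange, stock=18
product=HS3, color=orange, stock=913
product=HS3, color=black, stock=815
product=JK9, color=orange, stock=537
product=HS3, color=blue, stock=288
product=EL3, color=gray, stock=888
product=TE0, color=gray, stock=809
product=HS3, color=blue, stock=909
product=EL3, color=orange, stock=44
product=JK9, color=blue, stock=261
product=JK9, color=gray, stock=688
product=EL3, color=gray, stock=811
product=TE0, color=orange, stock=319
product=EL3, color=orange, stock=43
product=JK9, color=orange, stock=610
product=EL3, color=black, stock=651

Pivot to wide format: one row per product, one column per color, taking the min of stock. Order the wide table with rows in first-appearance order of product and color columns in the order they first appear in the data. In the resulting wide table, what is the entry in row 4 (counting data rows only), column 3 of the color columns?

With rows in first-appearance order of product, row 4 is product=HE8. color columns in first-appearance order: gray, orange, blue, black; column 3 is blue.
Long rows with product=HE8, color=blue: min(122, 719) = 122.

122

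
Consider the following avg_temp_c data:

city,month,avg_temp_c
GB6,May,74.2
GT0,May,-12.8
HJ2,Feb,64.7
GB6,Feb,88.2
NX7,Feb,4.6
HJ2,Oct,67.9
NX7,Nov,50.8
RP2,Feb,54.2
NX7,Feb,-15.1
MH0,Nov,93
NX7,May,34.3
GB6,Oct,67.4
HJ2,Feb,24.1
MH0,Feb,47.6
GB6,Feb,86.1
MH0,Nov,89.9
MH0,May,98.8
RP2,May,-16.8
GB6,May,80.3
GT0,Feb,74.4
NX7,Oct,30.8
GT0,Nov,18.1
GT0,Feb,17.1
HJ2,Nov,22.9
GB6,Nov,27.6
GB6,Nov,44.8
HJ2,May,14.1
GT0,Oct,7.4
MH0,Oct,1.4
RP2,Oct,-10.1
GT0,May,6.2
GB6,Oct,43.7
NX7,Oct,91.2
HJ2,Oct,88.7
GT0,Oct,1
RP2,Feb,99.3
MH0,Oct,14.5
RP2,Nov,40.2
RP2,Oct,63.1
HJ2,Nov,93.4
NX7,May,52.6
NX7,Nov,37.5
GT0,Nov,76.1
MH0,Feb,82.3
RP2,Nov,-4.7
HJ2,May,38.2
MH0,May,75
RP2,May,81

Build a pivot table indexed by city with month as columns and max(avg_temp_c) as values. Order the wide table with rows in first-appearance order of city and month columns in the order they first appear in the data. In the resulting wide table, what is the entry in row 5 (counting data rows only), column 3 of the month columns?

With rows in first-appearance order of city, row 5 is city=RP2. month columns in first-appearance order: May, Feb, Oct, Nov; column 3 is Oct.
Long rows with city=RP2, month=Oct: max(-10.1, 63.1) = 63.1.

63.1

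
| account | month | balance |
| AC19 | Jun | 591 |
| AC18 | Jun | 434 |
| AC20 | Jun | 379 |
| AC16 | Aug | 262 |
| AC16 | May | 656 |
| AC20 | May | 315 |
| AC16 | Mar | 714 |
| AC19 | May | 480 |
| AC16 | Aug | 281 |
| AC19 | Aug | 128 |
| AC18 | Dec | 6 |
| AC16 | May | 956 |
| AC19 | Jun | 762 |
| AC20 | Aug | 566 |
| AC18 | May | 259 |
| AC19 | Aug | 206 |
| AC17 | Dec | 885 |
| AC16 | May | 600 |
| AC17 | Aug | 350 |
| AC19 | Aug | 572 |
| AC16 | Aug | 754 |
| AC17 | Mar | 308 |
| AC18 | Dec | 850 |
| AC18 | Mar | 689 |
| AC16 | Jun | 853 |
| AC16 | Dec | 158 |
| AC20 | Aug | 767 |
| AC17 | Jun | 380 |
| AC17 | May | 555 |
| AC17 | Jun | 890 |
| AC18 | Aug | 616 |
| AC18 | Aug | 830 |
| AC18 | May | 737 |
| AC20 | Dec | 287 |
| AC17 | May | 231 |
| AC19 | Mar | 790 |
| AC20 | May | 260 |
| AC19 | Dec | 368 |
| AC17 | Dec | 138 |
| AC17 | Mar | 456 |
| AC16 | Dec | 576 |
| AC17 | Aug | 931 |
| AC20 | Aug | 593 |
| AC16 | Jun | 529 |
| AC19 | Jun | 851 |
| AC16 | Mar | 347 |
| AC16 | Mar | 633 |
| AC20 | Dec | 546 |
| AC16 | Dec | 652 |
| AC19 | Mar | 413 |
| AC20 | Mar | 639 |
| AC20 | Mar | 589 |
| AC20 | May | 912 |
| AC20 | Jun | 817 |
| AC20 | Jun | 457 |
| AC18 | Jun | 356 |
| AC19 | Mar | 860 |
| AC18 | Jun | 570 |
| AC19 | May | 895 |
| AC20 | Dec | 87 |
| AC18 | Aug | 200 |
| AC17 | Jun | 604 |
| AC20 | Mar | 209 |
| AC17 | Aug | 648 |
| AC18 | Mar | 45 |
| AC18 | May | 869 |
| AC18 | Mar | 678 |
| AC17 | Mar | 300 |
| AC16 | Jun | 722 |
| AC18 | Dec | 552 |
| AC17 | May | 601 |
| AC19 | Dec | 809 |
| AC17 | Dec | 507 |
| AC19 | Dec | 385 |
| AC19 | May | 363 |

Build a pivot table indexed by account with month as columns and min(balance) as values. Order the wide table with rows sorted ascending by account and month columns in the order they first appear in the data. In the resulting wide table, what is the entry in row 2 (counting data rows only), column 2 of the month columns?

350

With rows sorted ascending by account, row 2 is account=AC17. month columns in first-appearance order: Jun, Aug, May, Mar, Dec; column 2 is Aug.
Long rows with account=AC17, month=Aug: min(350, 931, 648) = 350.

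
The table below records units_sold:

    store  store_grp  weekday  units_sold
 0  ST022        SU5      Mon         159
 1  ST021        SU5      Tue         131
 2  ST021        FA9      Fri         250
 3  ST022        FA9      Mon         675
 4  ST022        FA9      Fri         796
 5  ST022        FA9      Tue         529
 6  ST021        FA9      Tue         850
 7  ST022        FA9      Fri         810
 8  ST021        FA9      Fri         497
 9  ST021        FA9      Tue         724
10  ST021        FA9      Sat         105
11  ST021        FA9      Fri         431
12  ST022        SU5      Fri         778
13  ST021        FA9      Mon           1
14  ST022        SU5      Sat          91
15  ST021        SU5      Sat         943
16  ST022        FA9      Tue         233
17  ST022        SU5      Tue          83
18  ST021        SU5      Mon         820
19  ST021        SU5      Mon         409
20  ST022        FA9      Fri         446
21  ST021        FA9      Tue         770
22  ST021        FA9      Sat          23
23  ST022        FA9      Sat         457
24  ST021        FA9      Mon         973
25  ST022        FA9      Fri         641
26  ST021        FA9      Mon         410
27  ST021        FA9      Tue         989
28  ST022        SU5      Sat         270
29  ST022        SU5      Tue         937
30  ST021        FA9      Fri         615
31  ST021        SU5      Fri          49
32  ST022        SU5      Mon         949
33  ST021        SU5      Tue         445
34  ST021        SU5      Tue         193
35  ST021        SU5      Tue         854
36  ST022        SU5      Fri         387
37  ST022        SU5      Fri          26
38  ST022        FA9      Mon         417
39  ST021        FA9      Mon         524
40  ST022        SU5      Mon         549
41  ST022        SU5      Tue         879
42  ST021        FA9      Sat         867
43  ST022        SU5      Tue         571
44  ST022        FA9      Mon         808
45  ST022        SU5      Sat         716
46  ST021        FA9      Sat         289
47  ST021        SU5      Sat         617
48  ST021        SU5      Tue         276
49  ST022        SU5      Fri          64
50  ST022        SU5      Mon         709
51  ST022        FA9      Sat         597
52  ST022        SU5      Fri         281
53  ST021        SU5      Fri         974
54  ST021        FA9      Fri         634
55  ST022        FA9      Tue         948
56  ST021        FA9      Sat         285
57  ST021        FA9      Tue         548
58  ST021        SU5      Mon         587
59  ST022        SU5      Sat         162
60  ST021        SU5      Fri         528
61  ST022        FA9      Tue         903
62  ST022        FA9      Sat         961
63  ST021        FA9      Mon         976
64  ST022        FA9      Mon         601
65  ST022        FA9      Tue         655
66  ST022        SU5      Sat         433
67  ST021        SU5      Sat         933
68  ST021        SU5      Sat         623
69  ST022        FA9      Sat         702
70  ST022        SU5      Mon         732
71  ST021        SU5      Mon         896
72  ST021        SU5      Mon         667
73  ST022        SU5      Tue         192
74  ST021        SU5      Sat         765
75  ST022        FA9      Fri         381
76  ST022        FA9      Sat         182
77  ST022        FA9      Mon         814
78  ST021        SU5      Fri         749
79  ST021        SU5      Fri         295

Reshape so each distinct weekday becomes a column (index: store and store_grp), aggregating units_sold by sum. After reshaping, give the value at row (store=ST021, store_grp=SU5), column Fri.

2595

Rows with store=ST021, store_grp=SU5 and weekday=Fri: units_sold values are 49, 974, 528, 749, 295.
49 + 974 + 528 + 749 + 295 = 2595.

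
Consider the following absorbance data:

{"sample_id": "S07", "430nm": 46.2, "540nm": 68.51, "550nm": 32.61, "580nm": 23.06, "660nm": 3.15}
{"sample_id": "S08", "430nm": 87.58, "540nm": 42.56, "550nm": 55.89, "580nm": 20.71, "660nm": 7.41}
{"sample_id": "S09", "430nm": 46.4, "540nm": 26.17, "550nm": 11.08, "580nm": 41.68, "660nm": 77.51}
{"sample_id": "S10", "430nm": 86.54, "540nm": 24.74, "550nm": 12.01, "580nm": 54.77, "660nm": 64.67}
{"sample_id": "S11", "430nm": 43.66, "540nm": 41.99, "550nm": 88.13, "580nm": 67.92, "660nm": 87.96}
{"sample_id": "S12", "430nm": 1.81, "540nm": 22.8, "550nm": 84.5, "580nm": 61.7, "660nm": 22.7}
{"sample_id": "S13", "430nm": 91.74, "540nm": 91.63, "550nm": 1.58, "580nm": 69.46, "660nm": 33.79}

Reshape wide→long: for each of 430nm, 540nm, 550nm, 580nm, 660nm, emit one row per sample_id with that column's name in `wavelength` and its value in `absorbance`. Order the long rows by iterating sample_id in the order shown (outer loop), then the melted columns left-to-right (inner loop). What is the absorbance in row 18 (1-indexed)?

12.01

35 rows total (7 × 5). Row 18: index ⌊(18-1)/5⌋ = 3 into sample_id → S10; (18-1) mod 5 = 2 into the melted columns → 550nm.
So row 18 is (S10, 550nm, 12.01); absorbance = 12.01.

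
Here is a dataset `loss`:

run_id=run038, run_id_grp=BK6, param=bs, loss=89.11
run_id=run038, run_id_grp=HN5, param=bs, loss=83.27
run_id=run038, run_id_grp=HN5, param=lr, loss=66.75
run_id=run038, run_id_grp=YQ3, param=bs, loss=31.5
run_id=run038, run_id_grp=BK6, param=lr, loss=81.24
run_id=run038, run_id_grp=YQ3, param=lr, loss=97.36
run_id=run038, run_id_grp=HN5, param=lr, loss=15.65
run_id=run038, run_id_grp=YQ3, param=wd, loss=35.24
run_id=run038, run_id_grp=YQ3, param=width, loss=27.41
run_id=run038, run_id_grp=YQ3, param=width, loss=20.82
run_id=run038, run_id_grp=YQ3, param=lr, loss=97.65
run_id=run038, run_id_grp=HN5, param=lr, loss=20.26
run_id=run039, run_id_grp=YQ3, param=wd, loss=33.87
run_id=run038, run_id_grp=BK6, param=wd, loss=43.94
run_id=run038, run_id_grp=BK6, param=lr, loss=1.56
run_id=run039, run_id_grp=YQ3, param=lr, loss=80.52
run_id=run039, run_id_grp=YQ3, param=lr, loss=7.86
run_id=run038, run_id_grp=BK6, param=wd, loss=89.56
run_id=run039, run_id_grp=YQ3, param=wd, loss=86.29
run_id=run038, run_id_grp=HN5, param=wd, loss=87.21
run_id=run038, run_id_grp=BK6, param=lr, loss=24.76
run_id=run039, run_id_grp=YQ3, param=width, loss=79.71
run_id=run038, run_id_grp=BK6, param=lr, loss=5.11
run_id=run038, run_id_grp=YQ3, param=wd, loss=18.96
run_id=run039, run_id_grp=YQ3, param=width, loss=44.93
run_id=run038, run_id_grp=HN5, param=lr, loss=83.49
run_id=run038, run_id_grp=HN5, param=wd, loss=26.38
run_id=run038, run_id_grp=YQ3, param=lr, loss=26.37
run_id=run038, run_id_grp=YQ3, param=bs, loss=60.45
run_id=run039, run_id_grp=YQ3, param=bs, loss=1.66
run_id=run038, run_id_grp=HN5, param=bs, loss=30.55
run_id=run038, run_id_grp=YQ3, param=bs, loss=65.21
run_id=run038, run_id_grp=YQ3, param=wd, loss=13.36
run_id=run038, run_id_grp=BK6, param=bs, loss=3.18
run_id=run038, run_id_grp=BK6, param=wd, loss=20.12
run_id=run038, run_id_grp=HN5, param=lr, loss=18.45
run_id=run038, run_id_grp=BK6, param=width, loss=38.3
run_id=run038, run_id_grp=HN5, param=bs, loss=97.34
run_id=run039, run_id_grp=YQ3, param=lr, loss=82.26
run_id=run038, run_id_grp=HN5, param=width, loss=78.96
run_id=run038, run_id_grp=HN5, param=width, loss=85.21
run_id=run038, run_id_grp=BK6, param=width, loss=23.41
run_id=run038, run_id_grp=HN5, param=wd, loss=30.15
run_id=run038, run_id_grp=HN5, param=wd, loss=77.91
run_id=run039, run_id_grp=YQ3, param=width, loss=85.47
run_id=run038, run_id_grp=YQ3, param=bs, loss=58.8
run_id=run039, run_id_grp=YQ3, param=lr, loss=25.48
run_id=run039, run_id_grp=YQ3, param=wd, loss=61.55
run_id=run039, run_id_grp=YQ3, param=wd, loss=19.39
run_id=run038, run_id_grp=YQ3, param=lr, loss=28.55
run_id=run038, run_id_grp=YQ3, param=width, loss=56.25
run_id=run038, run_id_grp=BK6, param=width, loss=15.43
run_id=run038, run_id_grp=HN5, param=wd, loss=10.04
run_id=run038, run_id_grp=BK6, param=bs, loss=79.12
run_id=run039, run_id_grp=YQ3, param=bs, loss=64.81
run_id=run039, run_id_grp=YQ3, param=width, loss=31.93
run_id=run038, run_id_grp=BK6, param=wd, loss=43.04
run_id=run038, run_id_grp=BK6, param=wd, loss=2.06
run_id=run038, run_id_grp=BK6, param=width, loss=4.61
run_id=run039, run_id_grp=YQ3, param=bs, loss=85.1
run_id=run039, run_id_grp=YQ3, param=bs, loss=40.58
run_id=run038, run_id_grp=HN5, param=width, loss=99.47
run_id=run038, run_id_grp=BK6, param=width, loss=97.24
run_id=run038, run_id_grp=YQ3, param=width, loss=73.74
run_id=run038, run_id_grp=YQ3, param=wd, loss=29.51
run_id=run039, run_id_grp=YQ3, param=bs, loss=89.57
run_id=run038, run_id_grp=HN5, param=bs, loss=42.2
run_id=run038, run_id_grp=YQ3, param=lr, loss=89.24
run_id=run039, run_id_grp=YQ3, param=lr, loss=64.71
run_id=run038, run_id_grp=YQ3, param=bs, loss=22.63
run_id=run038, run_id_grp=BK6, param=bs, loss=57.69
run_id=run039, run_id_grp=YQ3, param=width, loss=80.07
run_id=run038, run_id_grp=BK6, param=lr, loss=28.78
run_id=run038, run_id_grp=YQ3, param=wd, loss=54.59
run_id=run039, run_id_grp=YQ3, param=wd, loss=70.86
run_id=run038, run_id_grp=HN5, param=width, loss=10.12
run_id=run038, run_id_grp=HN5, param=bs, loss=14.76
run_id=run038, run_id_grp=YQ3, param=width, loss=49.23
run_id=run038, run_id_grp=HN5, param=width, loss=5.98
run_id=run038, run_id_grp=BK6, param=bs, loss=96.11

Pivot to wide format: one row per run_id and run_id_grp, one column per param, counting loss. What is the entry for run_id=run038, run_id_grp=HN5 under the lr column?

5

Rows with run_id=run038, run_id_grp=HN5 and param=lr: loss values are 66.75, 15.65, 20.26, 83.49, 18.45.
5 rows match — count = 5.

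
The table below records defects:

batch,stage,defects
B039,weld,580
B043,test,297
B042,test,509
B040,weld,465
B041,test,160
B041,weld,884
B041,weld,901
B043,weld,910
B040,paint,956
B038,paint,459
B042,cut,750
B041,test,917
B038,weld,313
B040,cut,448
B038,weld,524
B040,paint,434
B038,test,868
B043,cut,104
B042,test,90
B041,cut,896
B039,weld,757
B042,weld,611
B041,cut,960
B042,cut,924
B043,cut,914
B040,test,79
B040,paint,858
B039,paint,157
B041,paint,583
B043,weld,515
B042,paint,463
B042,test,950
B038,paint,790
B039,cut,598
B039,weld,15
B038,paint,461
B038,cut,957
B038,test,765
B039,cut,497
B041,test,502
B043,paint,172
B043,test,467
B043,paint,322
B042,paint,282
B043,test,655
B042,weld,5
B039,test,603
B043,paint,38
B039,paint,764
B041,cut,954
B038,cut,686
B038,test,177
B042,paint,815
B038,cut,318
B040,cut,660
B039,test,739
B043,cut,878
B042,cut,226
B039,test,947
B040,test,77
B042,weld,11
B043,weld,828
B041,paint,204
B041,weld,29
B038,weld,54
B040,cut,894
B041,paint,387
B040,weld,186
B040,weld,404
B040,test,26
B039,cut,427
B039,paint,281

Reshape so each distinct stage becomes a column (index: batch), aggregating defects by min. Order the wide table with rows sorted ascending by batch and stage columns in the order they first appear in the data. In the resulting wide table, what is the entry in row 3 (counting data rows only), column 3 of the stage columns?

With rows sorted ascending by batch, row 3 is batch=B040. stage columns in first-appearance order: weld, test, paint, cut; column 3 is paint.
Long rows with batch=B040, stage=paint: min(956, 434, 858) = 434.

434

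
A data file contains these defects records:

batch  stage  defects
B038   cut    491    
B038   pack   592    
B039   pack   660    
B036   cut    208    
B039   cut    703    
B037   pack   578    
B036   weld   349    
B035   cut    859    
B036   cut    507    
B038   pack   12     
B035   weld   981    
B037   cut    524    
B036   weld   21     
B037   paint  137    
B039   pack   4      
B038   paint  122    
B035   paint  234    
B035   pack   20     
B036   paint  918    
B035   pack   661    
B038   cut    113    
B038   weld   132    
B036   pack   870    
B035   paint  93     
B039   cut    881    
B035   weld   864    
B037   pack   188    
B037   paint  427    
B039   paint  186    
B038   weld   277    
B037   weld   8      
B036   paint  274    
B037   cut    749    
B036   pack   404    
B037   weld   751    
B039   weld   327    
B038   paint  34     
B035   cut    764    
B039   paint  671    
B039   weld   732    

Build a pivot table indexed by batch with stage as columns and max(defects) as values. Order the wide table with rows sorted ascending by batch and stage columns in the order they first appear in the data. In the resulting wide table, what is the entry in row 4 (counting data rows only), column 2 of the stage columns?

With rows sorted ascending by batch, row 4 is batch=B038. stage columns in first-appearance order: cut, pack, weld, paint; column 2 is pack.
Long rows with batch=B038, stage=pack: max(592, 12) = 592.

592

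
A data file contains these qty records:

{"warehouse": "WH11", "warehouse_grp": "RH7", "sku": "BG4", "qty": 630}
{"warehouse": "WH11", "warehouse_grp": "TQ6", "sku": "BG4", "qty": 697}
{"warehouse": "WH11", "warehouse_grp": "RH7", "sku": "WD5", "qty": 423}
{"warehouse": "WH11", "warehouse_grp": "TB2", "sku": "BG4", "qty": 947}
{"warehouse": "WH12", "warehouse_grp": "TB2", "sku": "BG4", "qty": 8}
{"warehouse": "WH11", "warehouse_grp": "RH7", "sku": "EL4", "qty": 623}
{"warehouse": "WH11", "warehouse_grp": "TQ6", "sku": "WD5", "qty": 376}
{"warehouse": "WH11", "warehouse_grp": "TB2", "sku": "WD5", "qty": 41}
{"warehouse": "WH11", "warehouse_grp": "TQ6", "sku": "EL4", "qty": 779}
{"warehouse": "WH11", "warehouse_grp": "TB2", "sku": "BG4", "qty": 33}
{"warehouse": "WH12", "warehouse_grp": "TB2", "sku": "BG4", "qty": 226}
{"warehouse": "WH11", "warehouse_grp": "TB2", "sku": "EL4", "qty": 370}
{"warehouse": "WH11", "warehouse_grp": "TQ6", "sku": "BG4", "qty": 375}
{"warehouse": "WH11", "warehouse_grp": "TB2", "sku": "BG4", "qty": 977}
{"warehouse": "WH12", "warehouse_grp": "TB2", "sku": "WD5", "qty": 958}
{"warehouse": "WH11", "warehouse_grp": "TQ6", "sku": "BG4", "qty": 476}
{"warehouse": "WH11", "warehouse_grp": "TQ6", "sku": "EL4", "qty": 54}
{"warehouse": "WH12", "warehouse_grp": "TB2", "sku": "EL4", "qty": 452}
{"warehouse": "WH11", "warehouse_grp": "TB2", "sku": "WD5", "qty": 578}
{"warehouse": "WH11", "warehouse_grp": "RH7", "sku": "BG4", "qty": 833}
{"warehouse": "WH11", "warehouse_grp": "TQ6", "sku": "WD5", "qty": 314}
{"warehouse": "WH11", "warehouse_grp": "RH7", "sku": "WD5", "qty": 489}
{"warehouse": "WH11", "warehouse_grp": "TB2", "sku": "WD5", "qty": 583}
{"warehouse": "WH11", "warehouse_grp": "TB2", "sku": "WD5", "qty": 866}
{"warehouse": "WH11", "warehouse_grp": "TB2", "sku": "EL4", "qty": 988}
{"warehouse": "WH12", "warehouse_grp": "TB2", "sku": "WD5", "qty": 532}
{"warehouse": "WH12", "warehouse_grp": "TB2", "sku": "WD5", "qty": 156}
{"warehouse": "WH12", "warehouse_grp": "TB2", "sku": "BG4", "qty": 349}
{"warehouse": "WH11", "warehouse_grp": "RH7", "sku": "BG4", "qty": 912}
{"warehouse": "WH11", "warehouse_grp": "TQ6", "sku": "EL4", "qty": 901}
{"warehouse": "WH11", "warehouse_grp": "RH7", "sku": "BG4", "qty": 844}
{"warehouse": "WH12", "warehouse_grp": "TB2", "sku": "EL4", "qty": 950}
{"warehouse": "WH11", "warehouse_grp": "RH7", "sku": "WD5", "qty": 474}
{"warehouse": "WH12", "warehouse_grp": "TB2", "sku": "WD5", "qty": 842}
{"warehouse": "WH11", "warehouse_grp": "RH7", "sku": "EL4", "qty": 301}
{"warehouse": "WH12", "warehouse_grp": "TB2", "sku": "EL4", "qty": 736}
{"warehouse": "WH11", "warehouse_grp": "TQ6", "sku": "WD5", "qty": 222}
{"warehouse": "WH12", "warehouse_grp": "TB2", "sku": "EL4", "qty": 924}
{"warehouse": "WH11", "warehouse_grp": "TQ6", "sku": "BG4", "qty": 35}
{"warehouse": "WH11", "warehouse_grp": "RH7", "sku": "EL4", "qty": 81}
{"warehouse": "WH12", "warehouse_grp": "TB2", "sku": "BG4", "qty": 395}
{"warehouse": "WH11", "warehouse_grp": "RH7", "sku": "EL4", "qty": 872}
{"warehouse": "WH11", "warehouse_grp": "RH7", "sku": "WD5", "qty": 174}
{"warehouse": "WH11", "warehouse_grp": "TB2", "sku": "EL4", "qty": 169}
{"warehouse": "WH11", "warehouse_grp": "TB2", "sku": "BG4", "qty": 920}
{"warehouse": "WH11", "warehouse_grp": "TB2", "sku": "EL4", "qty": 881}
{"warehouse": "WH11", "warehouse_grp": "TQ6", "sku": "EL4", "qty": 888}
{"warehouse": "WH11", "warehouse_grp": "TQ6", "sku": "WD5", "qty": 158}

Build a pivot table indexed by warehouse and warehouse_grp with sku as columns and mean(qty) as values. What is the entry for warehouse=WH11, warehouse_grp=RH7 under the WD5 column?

Rows with warehouse=WH11, warehouse_grp=RH7 and sku=WD5: qty values are 423, 489, 474, 174.
(423 + 489 + 474 + 174) / 4 = 390.

390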